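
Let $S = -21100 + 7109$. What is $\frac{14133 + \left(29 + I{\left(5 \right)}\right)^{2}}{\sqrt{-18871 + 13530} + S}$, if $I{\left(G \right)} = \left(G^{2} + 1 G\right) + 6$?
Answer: $- \frac{128423389}{97876711} - \frac{64253 i \sqrt{109}}{97876711} \approx -1.3121 - 0.0068537 i$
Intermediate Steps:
$I{\left(G \right)} = 6 + G + G^{2}$ ($I{\left(G \right)} = \left(G^{2} + G\right) + 6 = \left(G + G^{2}\right) + 6 = 6 + G + G^{2}$)
$S = -13991$
$\frac{14133 + \left(29 + I{\left(5 \right)}\right)^{2}}{\sqrt{-18871 + 13530} + S} = \frac{14133 + \left(29 + \left(6 + 5 + 5^{2}\right)\right)^{2}}{\sqrt{-18871 + 13530} - 13991} = \frac{14133 + \left(29 + \left(6 + 5 + 25\right)\right)^{2}}{\sqrt{-5341} - 13991} = \frac{14133 + \left(29 + 36\right)^{2}}{7 i \sqrt{109} - 13991} = \frac{14133 + 65^{2}}{-13991 + 7 i \sqrt{109}} = \frac{14133 + 4225}{-13991 + 7 i \sqrt{109}} = \frac{18358}{-13991 + 7 i \sqrt{109}}$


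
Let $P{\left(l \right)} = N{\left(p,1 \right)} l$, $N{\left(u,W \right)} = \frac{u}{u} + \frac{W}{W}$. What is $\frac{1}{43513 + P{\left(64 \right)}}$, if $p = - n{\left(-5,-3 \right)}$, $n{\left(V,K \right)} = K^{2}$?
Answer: $\frac{1}{43641} \approx 2.2914 \cdot 10^{-5}$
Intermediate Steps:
$p = -9$ ($p = - \left(-3\right)^{2} = \left(-1\right) 9 = -9$)
$N{\left(u,W \right)} = 2$ ($N{\left(u,W \right)} = 1 + 1 = 2$)
$P{\left(l \right)} = 2 l$
$\frac{1}{43513 + P{\left(64 \right)}} = \frac{1}{43513 + 2 \cdot 64} = \frac{1}{43513 + 128} = \frac{1}{43641}$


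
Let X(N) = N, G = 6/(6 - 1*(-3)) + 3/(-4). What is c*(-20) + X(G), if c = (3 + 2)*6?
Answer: -7201/12 ≈ -600.08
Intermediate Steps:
c = 30 (c = 5*6 = 30)
G = -1/12 (G = 6/(6 + 3) + 3*(-¼) = 6/9 - ¾ = 6*(⅑) - ¾ = ⅔ - ¾ = -1/12 ≈ -0.083333)
c*(-20) + X(G) = 30*(-20) - 1/12 = -600 - 1/12 = -7201/12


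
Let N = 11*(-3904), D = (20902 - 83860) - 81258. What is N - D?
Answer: 101272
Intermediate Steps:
D = -144216 (D = -62958 - 81258 = -144216)
N = -42944
N - D = -42944 - 1*(-144216) = -42944 + 144216 = 101272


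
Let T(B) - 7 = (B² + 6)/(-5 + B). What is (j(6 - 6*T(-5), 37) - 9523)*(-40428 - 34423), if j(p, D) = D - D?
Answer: 712806073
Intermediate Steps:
T(B) = 7 + (6 + B²)/(-5 + B) (T(B) = 7 + (B² + 6)/(-5 + B) = 7 + (6 + B²)/(-5 + B))
j(p, D) = 0
(j(6 - 6*T(-5), 37) - 9523)*(-40428 - 34423) = (0 - 9523)*(-40428 - 34423) = -9523*(-74851) = 712806073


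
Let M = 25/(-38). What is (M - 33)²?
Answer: 1635841/1444 ≈ 1132.9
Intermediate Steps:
M = -25/38 (M = 25*(-1/38) = -25/38 ≈ -0.65790)
(M - 33)² = (-25/38 - 33)² = (-1279/38)² = 1635841/1444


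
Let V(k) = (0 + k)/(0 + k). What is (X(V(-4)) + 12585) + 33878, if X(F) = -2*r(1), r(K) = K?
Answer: 46461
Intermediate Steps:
V(k) = 1 (V(k) = k/k = 1)
X(F) = -2 (X(F) = -2*1 = -2)
(X(V(-4)) + 12585) + 33878 = (-2 + 12585) + 33878 = 12583 + 33878 = 46461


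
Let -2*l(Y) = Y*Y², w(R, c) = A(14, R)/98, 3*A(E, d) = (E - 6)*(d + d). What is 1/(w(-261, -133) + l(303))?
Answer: -98/1363089615 ≈ -7.1895e-8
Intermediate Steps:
A(E, d) = 2*d*(-6 + E)/3 (A(E, d) = ((E - 6)*(d + d))/3 = ((-6 + E)*(2*d))/3 = (2*d*(-6 + E))/3 = 2*d*(-6 + E)/3)
w(R, c) = 8*R/147 (w(R, c) = (2*R*(-6 + 14)/3)/98 = ((⅔)*R*8)*(1/98) = (16*R/3)*(1/98) = 8*R/147)
l(Y) = -Y³/2 (l(Y) = -Y*Y²/2 = -Y³/2)
1/(w(-261, -133) + l(303)) = 1/((8/147)*(-261) - ½*303³) = 1/(-696/49 - ½*27818127) = 1/(-696/49 - 27818127/2) = 1/(-1363089615/98) = -98/1363089615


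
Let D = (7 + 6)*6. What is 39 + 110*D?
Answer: 8619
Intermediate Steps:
D = 78 (D = 13*6 = 78)
39 + 110*D = 39 + 110*78 = 39 + 8580 = 8619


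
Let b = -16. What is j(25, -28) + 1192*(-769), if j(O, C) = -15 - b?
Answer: -916647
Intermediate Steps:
j(O, C) = 1 (j(O, C) = -15 - 1*(-16) = -15 + 16 = 1)
j(25, -28) + 1192*(-769) = 1 + 1192*(-769) = 1 - 916648 = -916647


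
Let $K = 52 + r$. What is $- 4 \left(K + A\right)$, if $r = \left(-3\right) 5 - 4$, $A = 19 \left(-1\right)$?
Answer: $-56$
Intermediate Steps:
$A = -19$
$r = -19$ ($r = -15 - 4 = -19$)
$K = 33$ ($K = 52 - 19 = 33$)
$- 4 \left(K + A\right) = - 4 \left(33 - 19\right) = \left(-4\right) 14 = -56$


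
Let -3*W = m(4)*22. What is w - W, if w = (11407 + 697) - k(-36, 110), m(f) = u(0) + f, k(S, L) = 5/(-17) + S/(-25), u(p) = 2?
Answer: 5162413/425 ≈ 12147.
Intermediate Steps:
k(S, L) = -5/17 - S/25 (k(S, L) = 5*(-1/17) + S*(-1/25) = -5/17 - S/25)
m(f) = 2 + f
W = -44 (W = -(2 + 4)*22/3 = -2*22 = -1/3*132 = -44)
w = 5143713/425 (w = (11407 + 697) - (-5/17 - 1/25*(-36)) = 12104 - (-5/17 + 36/25) = 12104 - 1*487/425 = 12104 - 487/425 = 5143713/425 ≈ 12103.)
w - W = 5143713/425 - 1*(-44) = 5143713/425 + 44 = 5162413/425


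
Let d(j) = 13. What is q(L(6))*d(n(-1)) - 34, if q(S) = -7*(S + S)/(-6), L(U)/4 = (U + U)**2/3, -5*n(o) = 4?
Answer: 5790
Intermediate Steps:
n(o) = -4/5 (n(o) = -1/5*4 = -4/5)
L(U) = 16*U**2/3 (L(U) = 4*((U + U)**2/3) = 4*((2*U)**2*(1/3)) = 4*((4*U**2)*(1/3)) = 4*(4*U**2/3) = 16*U**2/3)
q(S) = 7*S/3 (q(S) = -14*S*(-1/6) = 7*S/3)
q(L(6))*d(n(-1)) - 34 = (7*((16/3)*6**2)/3)*13 - 34 = (7*((16/3)*36)/3)*13 - 34 = ((7/3)*192)*13 - 34 = 448*13 - 34 = 5824 - 34 = 5790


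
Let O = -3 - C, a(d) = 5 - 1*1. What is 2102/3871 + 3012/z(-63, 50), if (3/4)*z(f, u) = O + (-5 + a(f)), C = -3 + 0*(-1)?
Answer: -8742487/3871 ≈ -2258.5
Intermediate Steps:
a(d) = 4 (a(d) = 5 - 1 = 4)
C = -3 (C = -3 + 0 = -3)
O = 0 (O = -3 - 1*(-3) = -3 + 3 = 0)
z(f, u) = -4/3 (z(f, u) = 4*(0 + (-5 + 4))/3 = 4*(0 - 1)/3 = (4/3)*(-1) = -4/3)
2102/3871 + 3012/z(-63, 50) = 2102/3871 + 3012/(-4/3) = 2102*(1/3871) + 3012*(-¾) = 2102/3871 - 2259 = -8742487/3871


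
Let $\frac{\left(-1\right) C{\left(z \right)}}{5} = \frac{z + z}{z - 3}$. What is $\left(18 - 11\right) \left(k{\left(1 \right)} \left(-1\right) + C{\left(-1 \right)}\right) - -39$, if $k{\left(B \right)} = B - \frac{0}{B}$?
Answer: $\frac{29}{2} \approx 14.5$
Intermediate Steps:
$C{\left(z \right)} = - \frac{10 z}{-3 + z}$ ($C{\left(z \right)} = - 5 \frac{z + z}{z - 3} = - 5 \frac{2 z}{-3 + z} = - \frac{10 z}{-3 + z}$)
$k{\left(B \right)} = B$ ($k{\left(B \right)} = B - 0 = B + 0 = B$)
$\left(18 - 11\right) \left(k{\left(1 \right)} \left(-1\right) + C{\left(-1 \right)}\right) - -39 = \left(18 - 11\right) \left(1 \left(-1\right) - - \frac{10}{-3 - 1}\right) - -39 = 7 \left(-1 - - \frac{10}{-4}\right) + 39 = 7 \left(-1 - \left(-10\right) \left(- \frac{1}{4}\right)\right) + 39 = 7 \left(-1 - \frac{5}{2}\right) + 39 = 7 \left(- \frac{7}{2}\right) + 39 = - \frac{49}{2} + 39 = \frac{29}{2}$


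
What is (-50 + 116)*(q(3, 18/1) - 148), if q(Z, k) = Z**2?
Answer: -9174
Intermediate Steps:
(-50 + 116)*(q(3, 18/1) - 148) = (-50 + 116)*(3**2 - 148) = 66*(9 - 148) = 66*(-139) = -9174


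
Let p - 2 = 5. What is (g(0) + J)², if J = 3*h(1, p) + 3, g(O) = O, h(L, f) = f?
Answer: 576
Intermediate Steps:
p = 7 (p = 2 + 5 = 7)
J = 24 (J = 3*7 + 3 = 21 + 3 = 24)
(g(0) + J)² = (0 + 24)² = 24² = 576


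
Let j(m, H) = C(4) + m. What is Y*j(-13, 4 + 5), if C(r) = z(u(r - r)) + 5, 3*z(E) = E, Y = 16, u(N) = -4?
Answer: -448/3 ≈ -149.33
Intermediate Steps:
z(E) = E/3
C(r) = 11/3 (C(r) = (1/3)*(-4) + 5 = -4/3 + 5 = 11/3)
j(m, H) = 11/3 + m
Y*j(-13, 4 + 5) = 16*(11/3 - 13) = 16*(-28/3) = -448/3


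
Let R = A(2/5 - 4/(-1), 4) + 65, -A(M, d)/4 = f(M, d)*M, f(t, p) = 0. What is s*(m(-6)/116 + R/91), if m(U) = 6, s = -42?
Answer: -933/29 ≈ -32.172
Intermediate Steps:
A(M, d) = 0 (A(M, d) = -0*M = -4*0 = 0)
R = 65 (R = 0 + 65 = 65)
s*(m(-6)/116 + R/91) = -42*(6/116 + 65/91) = -42*(6*(1/116) + 65*(1/91)) = -42*(3/58 + 5/7) = -42*311/406 = -933/29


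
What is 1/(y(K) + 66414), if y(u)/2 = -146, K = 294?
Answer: 1/66122 ≈ 1.5124e-5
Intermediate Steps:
y(u) = -292 (y(u) = 2*(-146) = -292)
1/(y(K) + 66414) = 1/(-292 + 66414) = 1/66122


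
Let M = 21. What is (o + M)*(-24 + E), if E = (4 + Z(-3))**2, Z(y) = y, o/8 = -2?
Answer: -115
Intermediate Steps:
o = -16 (o = 8*(-2) = -16)
E = 1 (E = (4 - 3)**2 = 1**2 = 1)
(o + M)*(-24 + E) = (-16 + 21)*(-24 + 1) = 5*(-23) = -115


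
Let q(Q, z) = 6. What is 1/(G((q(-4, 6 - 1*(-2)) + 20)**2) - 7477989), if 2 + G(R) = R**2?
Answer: -1/7021015 ≈ -1.4243e-7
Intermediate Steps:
G(R) = -2 + R**2
1/(G((q(-4, 6 - 1*(-2)) + 20)**2) - 7477989) = 1/((-2 + ((6 + 20)**2)**2) - 7477989) = 1/((-2 + (26**2)**2) - 7477989) = 1/((-2 + 676**2) - 7477989) = 1/((-2 + 456976) - 7477989) = 1/(456974 - 7477989) = 1/(-7021015) = -1/7021015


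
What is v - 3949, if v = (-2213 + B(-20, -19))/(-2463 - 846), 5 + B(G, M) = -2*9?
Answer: -13065005/3309 ≈ -3948.3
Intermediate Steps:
B(G, M) = -23 (B(G, M) = -5 - 2*9 = -5 - 18 = -23)
v = 2236/3309 (v = (-2213 - 23)/(-2463 - 846) = -2236/(-3309) = -2236*(-1/3309) = 2236/3309 ≈ 0.67573)
v - 3949 = 2236/3309 - 3949 = -13065005/3309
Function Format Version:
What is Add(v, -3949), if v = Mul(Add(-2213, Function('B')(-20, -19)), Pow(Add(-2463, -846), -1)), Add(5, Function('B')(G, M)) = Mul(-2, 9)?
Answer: Rational(-13065005, 3309) ≈ -3948.3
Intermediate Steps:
Function('B')(G, M) = -23 (Function('B')(G, M) = Add(-5, Mul(-2, 9)) = Add(-5, -18) = -23)
v = Rational(2236, 3309) (v = Mul(Add(-2213, -23), Pow(Add(-2463, -846), -1)) = Mul(-2236, Pow(-3309, -1)) = Mul(-2236, Rational(-1, 3309)) = Rational(2236, 3309) ≈ 0.67573)
Add(v, -3949) = Add(Rational(2236, 3309), -3949) = Rational(-13065005, 3309)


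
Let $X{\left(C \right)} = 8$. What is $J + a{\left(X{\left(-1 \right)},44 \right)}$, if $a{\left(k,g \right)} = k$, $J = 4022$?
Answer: $4030$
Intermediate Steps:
$J + a{\left(X{\left(-1 \right)},44 \right)} = 4022 + 8 = 4030$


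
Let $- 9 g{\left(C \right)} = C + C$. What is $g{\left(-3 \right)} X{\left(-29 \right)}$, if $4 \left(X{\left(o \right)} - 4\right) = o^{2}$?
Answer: $\frac{857}{6} \approx 142.83$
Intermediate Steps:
$X{\left(o \right)} = 4 + \frac{o^{2}}{4}$
$g{\left(C \right)} = - \frac{2 C}{9}$ ($g{\left(C \right)} = - \frac{C + C}{9} = - \frac{2 C}{9}$)
$g{\left(-3 \right)} X{\left(-29 \right)} = \left(- \frac{2}{9}\right) \left(-3\right) \left(4 + \frac{\left(-29\right)^{2}}{4}\right) = \frac{2 \left(4 + \frac{1}{4} \cdot 841\right)}{3} = \frac{2 \left(4 + \frac{841}{4}\right)}{3} = \frac{2}{3} \cdot \frac{857}{4} = \frac{857}{6}$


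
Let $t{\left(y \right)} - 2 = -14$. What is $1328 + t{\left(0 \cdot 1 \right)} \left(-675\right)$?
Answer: $9428$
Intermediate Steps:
$t{\left(y \right)} = -12$ ($t{\left(y \right)} = 2 - 14 = -12$)
$1328 + t{\left(0 \cdot 1 \right)} \left(-675\right) = 1328 - -8100 = 1328 + 8100 = 9428$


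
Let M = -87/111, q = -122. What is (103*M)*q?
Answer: 364414/37 ≈ 9849.0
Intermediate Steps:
M = -29/37 (M = -87*1/111 = -29/37 ≈ -0.78378)
(103*M)*q = (103*(-29/37))*(-122) = -2987/37*(-122) = 364414/37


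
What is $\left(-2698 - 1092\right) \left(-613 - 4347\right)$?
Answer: $18798400$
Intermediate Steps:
$\left(-2698 - 1092\right) \left(-613 - 4347\right) = \left(-3790\right) \left(-4960\right) = 18798400$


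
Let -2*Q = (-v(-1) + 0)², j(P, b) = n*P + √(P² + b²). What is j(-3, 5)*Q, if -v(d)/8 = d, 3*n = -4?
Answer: -128 - 32*√34 ≈ -314.59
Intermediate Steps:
n = -4/3 (n = (⅓)*(-4) = -4/3 ≈ -1.3333)
v(d) = -8*d
j(P, b) = √(P² + b²) - 4*P/3 (j(P, b) = -4*P/3 + √(P² + b²) = √(P² + b²) - 4*P/3)
Q = -32 (Q = -(-(-8)*(-1) + 0)²/2 = -(-1*8 + 0)²/2 = -(-8 + 0)²/2 = -½*(-8)² = -½*64 = -32)
j(-3, 5)*Q = (√((-3)² + 5²) - 4/3*(-3))*(-32) = (√(9 + 25) + 4)*(-32) = (√34 + 4)*(-32) = (4 + √34)*(-32) = -128 - 32*√34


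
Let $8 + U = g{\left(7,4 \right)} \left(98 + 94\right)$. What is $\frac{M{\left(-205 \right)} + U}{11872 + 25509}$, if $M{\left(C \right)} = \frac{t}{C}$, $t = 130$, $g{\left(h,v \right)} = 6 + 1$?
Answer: $\frac{54750}{1532621} \approx 0.035723$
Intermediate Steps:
$g{\left(h,v \right)} = 7$
$U = 1336$ ($U = -8 + 7 \left(98 + 94\right) = -8 + 7 \cdot 192 = -8 + 1344 = 1336$)
$M{\left(C \right)} = \frac{130}{C}$
$\frac{M{\left(-205 \right)} + U}{11872 + 25509} = \frac{\frac{130}{-205} + 1336}{11872 + 25509} = \frac{130 \left(- \frac{1}{205}\right) + 1336}{37381} = \left(- \frac{26}{41} + 1336\right) \frac{1}{37381} = \frac{54750}{41} \cdot \frac{1}{37381} = \frac{54750}{1532621}$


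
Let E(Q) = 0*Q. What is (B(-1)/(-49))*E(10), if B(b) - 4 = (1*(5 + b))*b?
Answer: 0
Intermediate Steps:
E(Q) = 0
B(b) = 4 + b*(5 + b) (B(b) = 4 + (1*(5 + b))*b = 4 + (5 + b)*b = 4 + b*(5 + b))
(B(-1)/(-49))*E(10) = ((4 + (-1)² + 5*(-1))/(-49))*0 = -(4 + 1 - 5)/49*0 = -1/49*0*0 = 0*0 = 0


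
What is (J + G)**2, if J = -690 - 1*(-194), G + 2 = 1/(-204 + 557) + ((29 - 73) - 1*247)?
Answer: 77571162256/124609 ≈ 6.2252e+5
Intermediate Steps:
G = -103428/353 (G = -2 + (1/(-204 + 557) + ((29 - 73) - 1*247)) = -2 + (1/353 + (-44 - 247)) = -2 + (1/353 - 291) = -2 - 102722/353 = -103428/353 ≈ -293.00)
J = -496 (J = -690 + 194 = -496)
(J + G)**2 = (-496 - 103428/353)**2 = (-278516/353)**2 = 77571162256/124609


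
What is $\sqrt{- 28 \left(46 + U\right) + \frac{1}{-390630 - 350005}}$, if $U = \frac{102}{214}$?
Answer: $\frac{i \sqrt{166791015074913335}}{11321135} \approx 36.074 i$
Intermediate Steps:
$U = \frac{51}{107}$ ($U = 102 \cdot \frac{1}{214} = \frac{51}{107} \approx 0.47664$)
$\sqrt{- 28 \left(46 + U\right) + \frac{1}{-390630 - 350005}} = \sqrt{- 28 \left(46 + \frac{51}{107}\right) + \frac{1}{-390630 - 350005}} = \sqrt{\left(-28\right) \frac{4973}{107} + \frac{1}{-740635}} = \sqrt{- \frac{139244}{107} - \frac{1}{740635}} = \sqrt{- \frac{103128980047}{79247945}} = \frac{i \sqrt{166791015074913335}}{11321135}$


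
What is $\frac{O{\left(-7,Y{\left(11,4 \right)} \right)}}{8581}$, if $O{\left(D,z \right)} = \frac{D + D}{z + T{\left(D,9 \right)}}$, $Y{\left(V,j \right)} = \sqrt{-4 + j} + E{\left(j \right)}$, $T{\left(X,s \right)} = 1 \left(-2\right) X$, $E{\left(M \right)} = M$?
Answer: $- \frac{7}{77229} \approx -9.064 \cdot 10^{-5}$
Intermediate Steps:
$T{\left(X,s \right)} = - 2 X$
$Y{\left(V,j \right)} = j + \sqrt{-4 + j}$ ($Y{\left(V,j \right)} = \sqrt{-4 + j} + j = j + \sqrt{-4 + j}$)
$O{\left(D,z \right)} = \frac{2 D}{z - 2 D}$ ($O{\left(D,z \right)} = \frac{D + D}{z - 2 D} = \frac{2 D}{z - 2 D}$)
$\frac{O{\left(-7,Y{\left(11,4 \right)} \right)}}{8581} = \frac{2 \left(-7\right) \frac{1}{\left(4 + \sqrt{-4 + 4}\right) - -14}}{8581} = 2 \left(-7\right) \frac{1}{\left(4 + \sqrt{0}\right) + 14} \cdot \frac{1}{8581} = 2 \left(-7\right) \frac{1}{\left(4 + 0\right) + 14} \cdot \frac{1}{8581} = 2 \left(-7\right) \frac{1}{4 + 14} \cdot \frac{1}{8581} = 2 \left(-7\right) \frac{1}{18} \cdot \frac{1}{8581} = \left(- \frac{7}{9}\right) \frac{1}{8581} = - \frac{7}{77229}$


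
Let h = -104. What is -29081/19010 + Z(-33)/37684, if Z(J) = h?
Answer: -274466361/179093210 ≈ -1.5325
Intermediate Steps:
Z(J) = -104
-29081/19010 + Z(-33)/37684 = -29081/19010 - 104/37684 = -29081*1/19010 - 104*1/37684 = -29081/19010 - 26/9421 = -274466361/179093210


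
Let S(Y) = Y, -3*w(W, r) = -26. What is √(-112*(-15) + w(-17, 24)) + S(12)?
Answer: 12 + √15198/3 ≈ 53.093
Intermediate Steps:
w(W, r) = 26/3 (w(W, r) = -⅓*(-26) = 26/3)
√(-112*(-15) + w(-17, 24)) + S(12) = √(-112*(-15) + 26/3) + 12 = √(1680 + 26/3) + 12 = √(5066/3) + 12 = √15198/3 + 12 = 12 + √15198/3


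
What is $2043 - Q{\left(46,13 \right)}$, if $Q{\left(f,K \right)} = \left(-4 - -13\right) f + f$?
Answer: $1583$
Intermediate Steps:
$Q{\left(f,K \right)} = 10 f$ ($Q{\left(f,K \right)} = \left(-4 + 13\right) f + f = 9 f + f = 10 f$)
$2043 - Q{\left(46,13 \right)} = 2043 - 10 \cdot 46 = 2043 - 460 = 1583$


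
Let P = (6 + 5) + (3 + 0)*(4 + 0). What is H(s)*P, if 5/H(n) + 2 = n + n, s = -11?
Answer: -115/24 ≈ -4.7917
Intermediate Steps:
H(n) = 5/(-2 + 2*n) (H(n) = 5/(-2 + (n + n)) = 5/(-2 + 2*n))
P = 23 (P = 11 + 3*4 = 11 + 12 = 23)
H(s)*P = (5/(2*(-1 - 11)))*23 = ((5/2)/(-12))*23 = ((5/2)*(-1/12))*23 = -5/24*23 = -115/24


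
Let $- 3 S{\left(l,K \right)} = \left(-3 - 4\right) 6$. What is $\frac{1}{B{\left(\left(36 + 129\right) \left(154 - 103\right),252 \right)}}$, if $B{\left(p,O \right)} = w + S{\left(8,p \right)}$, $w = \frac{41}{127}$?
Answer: $\frac{127}{1819} \approx 0.069819$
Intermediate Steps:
$w = \frac{41}{127}$ ($w = 41 \cdot \frac{1}{127} = \frac{41}{127} \approx 0.32283$)
$S{\left(l,K \right)} = 14$ ($S{\left(l,K \right)} = - \frac{\left(-3 - 4\right) 6}{3} = - \frac{\left(-7\right) 6}{3} = \left(- \frac{1}{3}\right) \left(-42\right) = 14$)
$B{\left(p,O \right)} = \frac{1819}{127}$ ($B{\left(p,O \right)} = \frac{41}{127} + 14 = \frac{1819}{127}$)
$\frac{1}{B{\left(\left(36 + 129\right) \left(154 - 103\right),252 \right)}} = \frac{1}{\frac{1819}{127}} = \frac{127}{1819}$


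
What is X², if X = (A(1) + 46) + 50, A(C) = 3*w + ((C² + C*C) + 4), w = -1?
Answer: 9801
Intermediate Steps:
A(C) = 1 + 2*C² (A(C) = 3*(-1) + ((C² + C*C) + 4) = -3 + ((C² + C²) + 4) = -3 + (2*C² + 4) = -3 + (4 + 2*C²) = 1 + 2*C²)
X = 99 (X = ((1 + 2*1²) + 46) + 50 = ((1 + 2*1) + 46) + 50 = ((1 + 2) + 46) + 50 = (3 + 46) + 50 = 49 + 50 = 99)
X² = 99² = 9801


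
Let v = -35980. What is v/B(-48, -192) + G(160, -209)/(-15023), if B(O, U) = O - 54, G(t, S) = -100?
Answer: 270268870/766173 ≈ 352.75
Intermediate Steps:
B(O, U) = -54 + O
v/B(-48, -192) + G(160, -209)/(-15023) = -35980/(-54 - 48) - 100/(-15023) = -35980/(-102) - 100*(-1/15023) = -35980*(-1/102) + 100/15023 = 17990/51 + 100/15023 = 270268870/766173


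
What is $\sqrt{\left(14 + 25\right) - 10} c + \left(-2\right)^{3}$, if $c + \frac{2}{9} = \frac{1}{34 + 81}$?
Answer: $-8 - \frac{221 \sqrt{29}}{1035} \approx -9.1499$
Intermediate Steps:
$c = - \frac{221}{1035}$ ($c = - \frac{2}{9} + \frac{1}{34 + 81} = - \frac{2}{9} + \frac{1}{115} = - \frac{221}{1035} \approx -0.21353$)
$\sqrt{\left(14 + 25\right) - 10} c + \left(-2\right)^{3} = \sqrt{\left(14 + 25\right) - 10} \left(- \frac{221}{1035}\right) + \left(-2\right)^{3} = \sqrt{39 - 10} \left(- \frac{221}{1035}\right) - 8 = \sqrt{29} \left(- \frac{221}{1035}\right) - 8 = - \frac{221 \sqrt{29}}{1035} - 8 = -8 - \frac{221 \sqrt{29}}{1035}$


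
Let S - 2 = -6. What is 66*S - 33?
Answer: -297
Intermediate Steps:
S = -4 (S = 2 - 6 = -4)
66*S - 33 = 66*(-4) - 33 = -264 - 33 = -297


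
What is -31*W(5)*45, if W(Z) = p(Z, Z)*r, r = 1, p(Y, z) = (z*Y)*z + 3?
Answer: -178560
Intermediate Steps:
p(Y, z) = 3 + Y*z² (p(Y, z) = (Y*z)*z + 3 = Y*z² + 3 = 3 + Y*z²)
W(Z) = 3 + Z³ (W(Z) = (3 + Z*Z²)*1 = (3 + Z³)*1 = 3 + Z³)
-31*W(5)*45 = -31*(3 + 5³)*45 = -31*(3 + 125)*45 = -31*128*45 = -3968*45 = -178560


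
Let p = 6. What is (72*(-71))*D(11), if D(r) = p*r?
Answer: -337392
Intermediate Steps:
D(r) = 6*r
(72*(-71))*D(11) = (72*(-71))*(6*11) = -5112*66 = -337392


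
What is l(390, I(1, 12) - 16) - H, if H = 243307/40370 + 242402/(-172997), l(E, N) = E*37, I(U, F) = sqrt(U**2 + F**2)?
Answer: 9158655551851/634898990 ≈ 14425.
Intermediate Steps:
I(U, F) = sqrt(F**2 + U**2)
l(E, N) = 37*E
H = 2936873849/634898990 (H = 243307*(1/40370) + 242402*(-1/172997) = 243307/40370 - 242402/172997 = 2936873849/634898990 ≈ 4.6257)
l(390, I(1, 12) - 16) - H = 37*390 - 1*2936873849/634898990 = 14430 - 2936873849/634898990 = 9158655551851/634898990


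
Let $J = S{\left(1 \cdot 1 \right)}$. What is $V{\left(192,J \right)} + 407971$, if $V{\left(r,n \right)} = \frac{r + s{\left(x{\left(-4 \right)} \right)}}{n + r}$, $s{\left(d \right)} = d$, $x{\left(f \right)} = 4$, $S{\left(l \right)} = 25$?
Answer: $\frac{12647129}{31} \approx 4.0797 \cdot 10^{5}$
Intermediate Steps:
$J = 25$
$V{\left(r,n \right)} = \frac{4 + r}{n + r}$ ($V{\left(r,n \right)} = \frac{r + 4}{n + r} = \frac{4 + r}{n + r}$)
$V{\left(192,J \right)} + 407971 = \frac{4 + 192}{25 + 192} + 407971 = \frac{1}{217} \cdot 196 + 407971 = \frac{28}{31} + 407971 = \frac{12647129}{31}$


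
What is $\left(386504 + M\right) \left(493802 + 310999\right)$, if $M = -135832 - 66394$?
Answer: $148307118678$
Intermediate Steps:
$M = -202226$ ($M = -135832 - 66394 = -202226$)
$\left(386504 + M\right) \left(493802 + 310999\right) = \left(386504 - 202226\right) \left(493802 + 310999\right) = 184278 \cdot 804801 = 148307118678$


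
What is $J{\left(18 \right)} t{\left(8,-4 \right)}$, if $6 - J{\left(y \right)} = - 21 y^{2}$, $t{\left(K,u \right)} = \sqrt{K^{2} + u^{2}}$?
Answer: $27240 \sqrt{5} \approx 60911.0$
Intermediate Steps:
$J{\left(y \right)} = 6 + 21 y^{2}$ ($J{\left(y \right)} = 6 - - 21 y^{2} = 6 + 21 y^{2}$)
$J{\left(18 \right)} t{\left(8,-4 \right)} = \left(6 + 21 \cdot 18^{2}\right) \sqrt{8^{2} + \left(-4\right)^{2}} = \left(6 + 21 \cdot 324\right) \sqrt{64 + 16} = \left(6 + 6804\right) \sqrt{80} = 6810 \cdot 4 \sqrt{5} = 27240 \sqrt{5}$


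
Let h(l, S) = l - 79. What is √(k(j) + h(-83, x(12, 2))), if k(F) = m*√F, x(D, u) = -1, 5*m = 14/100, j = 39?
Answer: √(-405000 + 70*√39)/50 ≈ 12.721*I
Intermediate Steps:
m = 7/250 (m = (14/100)/5 = (14*(1/100))/5 = (⅕)*(7/50) = 7/250 ≈ 0.028000)
k(F) = 7*√F/250
h(l, S) = -79 + l
√(k(j) + h(-83, x(12, 2))) = √(7*√39/250 + (-79 - 83)) = √(7*√39/250 - 162) = √(-162 + 7*√39/250)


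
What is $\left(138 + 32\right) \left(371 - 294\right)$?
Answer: $13090$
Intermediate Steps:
$\left(138 + 32\right) \left(371 - 294\right) = 170 \cdot 77 = 13090$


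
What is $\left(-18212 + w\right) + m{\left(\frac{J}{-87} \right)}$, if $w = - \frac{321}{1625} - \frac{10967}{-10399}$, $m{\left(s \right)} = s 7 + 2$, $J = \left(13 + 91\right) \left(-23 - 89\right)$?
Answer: $- \frac{25392502610498}{1470158625} \approx -17272.0$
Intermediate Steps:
$J = -11648$ ($J = 104 \left(-112\right) = -11648$)
$m{\left(s \right)} = 2 + 7 s$ ($m{\left(s \right)} = 7 s + 2 = 2 + 7 s$)
$w = \frac{14483296}{16898375}$ ($w = \left(-321\right) \frac{1}{1625} - - \frac{10967}{10399} = - \frac{321}{1625} + \frac{10967}{10399} = \frac{14483296}{16898375} \approx 0.85708$)
$\left(-18212 + w\right) + m{\left(\frac{J}{-87} \right)} = \left(-18212 + \frac{14483296}{16898375}\right) + \left(2 + 7 \left(- \frac{11648}{-87}\right)\right) = - \frac{307738722204}{16898375} + \left(2 + 7 \left(\left(-11648\right) \left(- \frac{1}{87}\right)\right)\right) = - \frac{307738722204}{16898375} + \left(2 + 7 \cdot \frac{11648}{87}\right) = - \frac{307738722204}{16898375} + \left(2 + \frac{81536}{87}\right) = - \frac{307738722204}{16898375} + \frac{81710}{87} = - \frac{25392502610498}{1470158625}$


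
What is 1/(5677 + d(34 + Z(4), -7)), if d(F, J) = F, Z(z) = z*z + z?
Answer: 1/5731 ≈ 0.00017449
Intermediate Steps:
Z(z) = z + z² (Z(z) = z² + z = z + z²)
1/(5677 + d(34 + Z(4), -7)) = 1/(5677 + (34 + 4*(1 + 4))) = 1/(5677 + (34 + 4*5)) = 1/(5677 + (34 + 20)) = 1/(5677 + 54) = 1/5731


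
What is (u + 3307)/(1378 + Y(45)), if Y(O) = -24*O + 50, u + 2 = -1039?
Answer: 1133/174 ≈ 6.5115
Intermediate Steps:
u = -1041 (u = -2 - 1039 = -1041)
Y(O) = 50 - 24*O
(u + 3307)/(1378 + Y(45)) = (-1041 + 3307)/(1378 + (50 - 24*45)) = 2266/(1378 + (50 - 1080)) = 2266/(1378 - 1030) = 2266/348 = 2266*(1/348) = 1133/174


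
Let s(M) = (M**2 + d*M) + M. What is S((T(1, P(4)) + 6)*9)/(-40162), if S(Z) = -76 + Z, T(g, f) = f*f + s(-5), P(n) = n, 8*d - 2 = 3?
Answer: -2191/321296 ≈ -0.0068193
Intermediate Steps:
d = 5/8 (d = 1/4 + (1/8)*3 = 1/4 + 3/8 = 5/8 ≈ 0.62500)
s(M) = M**2 + 13*M/8 (s(M) = (M**2 + 5*M/8) + M = M**2 + 13*M/8)
T(g, f) = 135/8 + f**2 (T(g, f) = f*f + (1/8)*(-5)*(13 + 8*(-5)) = f**2 + (1/8)*(-5)*(13 - 40) = f**2 + (1/8)*(-5)*(-27) = f**2 + 135/8 = 135/8 + f**2)
S((T(1, P(4)) + 6)*9)/(-40162) = (-76 + ((135/8 + 4**2) + 6)*9)/(-40162) = (-76 + ((135/8 + 16) + 6)*9)*(-1/40162) = (-76 + (263/8 + 6)*9)*(-1/40162) = (-76 + (311/8)*9)*(-1/40162) = (-76 + 2799/8)*(-1/40162) = (2191/8)*(-1/40162) = -2191/321296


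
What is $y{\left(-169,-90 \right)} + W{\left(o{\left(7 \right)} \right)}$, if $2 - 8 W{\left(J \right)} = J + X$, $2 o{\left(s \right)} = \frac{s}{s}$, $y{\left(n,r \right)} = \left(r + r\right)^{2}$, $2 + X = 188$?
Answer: $\frac{518031}{16} \approx 32377.0$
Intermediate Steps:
$X = 186$ ($X = -2 + 188 = 186$)
$y{\left(n,r \right)} = 4 r^{2}$ ($y{\left(n,r \right)} = \left(2 r\right)^{2} = 4 r^{2}$)
$o{\left(s \right)} = \frac{1}{2}$ ($o{\left(s \right)} = \frac{s \frac{1}{s}}{2} = \frac{1}{2} \cdot 1 = \frac{1}{2}$)
$W{\left(J \right)} = -23 - \frac{J}{8}$ ($W{\left(J \right)} = \frac{1}{4} - \frac{J + 186}{8} = \frac{1}{4} - \frac{186 + J}{8} = \frac{1}{4} - \left(\frac{93}{4} + \frac{J}{8}\right) = -23 - \frac{J}{8}$)
$y{\left(-169,-90 \right)} + W{\left(o{\left(7 \right)} \right)} = 4 \left(-90\right)^{2} - \frac{369}{16} = 4 \cdot 8100 - \frac{369}{16} = 32400 - \frac{369}{16} = \frac{518031}{16}$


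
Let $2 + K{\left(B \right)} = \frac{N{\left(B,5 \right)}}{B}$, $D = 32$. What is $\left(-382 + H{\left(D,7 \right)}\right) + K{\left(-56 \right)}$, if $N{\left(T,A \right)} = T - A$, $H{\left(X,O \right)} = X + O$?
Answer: $- \frac{19259}{56} \approx -343.91$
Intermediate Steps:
$H{\left(X,O \right)} = O + X$
$K{\left(B \right)} = -2 + \frac{-5 + B}{B}$ ($K{\left(B \right)} = -2 + \frac{B - 5}{B} = -2 + \frac{-5 + B}{B}$)
$\left(-382 + H{\left(D,7 \right)}\right) + K{\left(-56 \right)} = \left(-382 + \left(7 + 32\right)\right) + \frac{-5 - -56}{-56} = \left(-382 + 39\right) - \frac{-5 + 56}{56} = -343 - \frac{51}{56} = - \frac{19259}{56}$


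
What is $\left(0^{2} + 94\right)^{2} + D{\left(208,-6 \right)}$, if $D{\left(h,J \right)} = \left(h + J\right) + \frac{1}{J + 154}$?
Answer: $\frac{1337625}{148} \approx 9038.0$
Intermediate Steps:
$D{\left(h,J \right)} = J + h + \frac{1}{154 + J}$ ($D{\left(h,J \right)} = \left(J + h\right) + \frac{1}{154 + J} = J + h + \frac{1}{154 + J}$)
$\left(0^{2} + 94\right)^{2} + D{\left(208,-6 \right)} = \left(0^{2} + 94\right)^{2} + \frac{1 + \left(-6\right)^{2} + 154 \left(-6\right) + 154 \cdot 208 - 1248}{154 - 6} = \left(0 + 94\right)^{2} + \frac{1 + 36 - 924 + 32032 - 1248}{148} = 94^{2} + \frac{1}{148} \cdot 29897 = 8836 + \frac{29897}{148} = \frac{1337625}{148}$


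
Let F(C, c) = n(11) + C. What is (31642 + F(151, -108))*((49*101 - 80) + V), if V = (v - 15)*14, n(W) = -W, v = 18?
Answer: 156081402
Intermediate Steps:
V = 42 (V = (18 - 15)*14 = 3*14 = 42)
F(C, c) = -11 + C (F(C, c) = -1*11 + C = -11 + C)
(31642 + F(151, -108))*((49*101 - 80) + V) = (31642 + (-11 + 151))*((49*101 - 80) + 42) = (31642 + 140)*((4949 - 80) + 42) = 31782*(4869 + 42) = 31782*4911 = 156081402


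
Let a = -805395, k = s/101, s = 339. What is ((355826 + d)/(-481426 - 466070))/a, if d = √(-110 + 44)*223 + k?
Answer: 7187753/15414792526584 + 223*I*√66/763108540920 ≈ 4.6629e-7 + 2.3741e-9*I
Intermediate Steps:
k = 339/101 ≈ 3.3564
d = 339/101 + 223*I*√66 (d = √(-110 + 44)*223 + 339/101 = √(-66)*223 + 339/101 = (I*√66)*223 + 339/101 = 223*I*√66 + 339/101 = 339/101 + 223*I*√66 ≈ 3.3564 + 1811.7*I)
((355826 + d)/(-481426 - 466070))/a = ((355826 + (339/101 + 223*I*√66))/(-481426 - 466070))/(-805395) = ((35938765/101 + 223*I*√66)/(-947496))*(-1/805395) = ((35938765/101 + 223*I*√66)*(-1/947496))*(-1/805395) = (-35938765/95697096 - 223*I*√66/947496)*(-1/805395) = 7187753/15414792526584 + 223*I*√66/763108540920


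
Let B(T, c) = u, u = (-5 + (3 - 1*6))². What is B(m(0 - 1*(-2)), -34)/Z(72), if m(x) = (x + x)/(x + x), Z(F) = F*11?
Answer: 8/99 ≈ 0.080808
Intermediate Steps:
Z(F) = 11*F
u = 64 (u = (-5 + (3 - 6))² = (-5 - 3)² = (-8)² = 64)
m(x) = 1 (m(x) = (2*x)/((2*x)) = (2*x)*(1/(2*x)) = 1)
B(T, c) = 64
B(m(0 - 1*(-2)), -34)/Z(72) = 64/((11*72)) = 64/792 = 64*(1/792) = 8/99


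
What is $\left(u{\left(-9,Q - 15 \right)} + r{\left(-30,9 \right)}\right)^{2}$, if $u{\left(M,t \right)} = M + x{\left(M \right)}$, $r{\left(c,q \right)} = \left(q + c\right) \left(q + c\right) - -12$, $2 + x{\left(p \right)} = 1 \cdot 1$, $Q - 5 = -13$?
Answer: $196249$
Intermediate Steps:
$Q = -8$ ($Q = 5 - 13 = -8$)
$x{\left(p \right)} = -1$ ($x{\left(p \right)} = -2 + 1 \cdot 1 = -2 + 1 = -1$)
$r{\left(c,q \right)} = 12 + \left(c + q\right)^{2}$ ($r{\left(c,q \right)} = \left(c + q\right) \left(c + q\right) + 12 = \left(c + q\right)^{2} + 12 = 12 + \left(c + q\right)^{2}$)
$u{\left(M,t \right)} = -1 + M$ ($u{\left(M,t \right)} = M - 1 = -1 + M$)
$\left(u{\left(-9,Q - 15 \right)} + r{\left(-30,9 \right)}\right)^{2} = \left(\left(-1 - 9\right) + \left(12 + \left(-30 + 9\right)^{2}\right)\right)^{2} = \left(-10 + \left(12 + \left(-21\right)^{2}\right)\right)^{2} = \left(-10 + \left(12 + 441\right)\right)^{2} = \left(-10 + 453\right)^{2} = 443^{2} = 196249$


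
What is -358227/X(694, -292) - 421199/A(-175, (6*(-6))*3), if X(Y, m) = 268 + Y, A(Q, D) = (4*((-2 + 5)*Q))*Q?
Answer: -66026807969/176767500 ≈ -373.52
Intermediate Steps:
A(Q, D) = 12*Q**2 (A(Q, D) = (4*(3*Q))*Q = (12*Q)*Q = 12*Q**2)
-358227/X(694, -292) - 421199/A(-175, (6*(-6))*3) = -358227/(268 + 694) - 421199/(12*(-175)**2) = -358227/962 - 421199/(12*30625) = -358227*1/962 - 421199/367500 = -358227/962 - 421199*1/367500 = -358227/962 - 421199/367500 = -66026807969/176767500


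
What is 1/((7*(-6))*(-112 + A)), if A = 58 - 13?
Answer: 1/2814 ≈ 0.00035537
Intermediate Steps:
A = 45
1/((7*(-6))*(-112 + A)) = 1/((7*(-6))*(-112 + 45)) = 1/(-42*(-67)) = 1/2814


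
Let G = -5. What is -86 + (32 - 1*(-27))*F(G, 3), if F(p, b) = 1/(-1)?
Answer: -145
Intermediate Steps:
F(p, b) = -1
-86 + (32 - 1*(-27))*F(G, 3) = -86 + (32 - 1*(-27))*(-1) = -86 + (32 + 27)*(-1) = -86 + 59*(-1) = -86 - 59 = -145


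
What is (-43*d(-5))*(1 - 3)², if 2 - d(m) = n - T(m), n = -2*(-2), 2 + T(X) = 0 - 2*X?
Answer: -1032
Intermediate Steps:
T(X) = -2 - 2*X (T(X) = -2 + (0 - 2*X) = -2 - 2*X)
n = 4
d(m) = -4 - 2*m (d(m) = 2 - (4 - (-2 - 2*m)) = 2 - (4 + (2 + 2*m)) = 2 - (6 + 2*m) = 2 + (-6 - 2*m) = -4 - 2*m)
(-43*d(-5))*(1 - 3)² = (-43*(-4 - 2*(-5)))*(1 - 3)² = -43*(-4 + 10)*(-2)² = -43*6*4 = -258*4 = -1032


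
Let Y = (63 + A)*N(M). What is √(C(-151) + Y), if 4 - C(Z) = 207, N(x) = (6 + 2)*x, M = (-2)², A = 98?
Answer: 7*√101 ≈ 70.349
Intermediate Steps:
M = 4
N(x) = 8*x
C(Z) = -203 (C(Z) = 4 - 1*207 = 4 - 207 = -203)
Y = 5152 (Y = (63 + 98)*(8*4) = 161*32 = 5152)
√(C(-151) + Y) = √(-203 + 5152) = √4949 = 7*√101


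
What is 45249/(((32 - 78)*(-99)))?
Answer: 15083/1518 ≈ 9.9361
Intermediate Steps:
45249/(((32 - 78)*(-99))) = 45249/((-46*(-99))) = 45249/4554 = 45249*(1/4554) = 15083/1518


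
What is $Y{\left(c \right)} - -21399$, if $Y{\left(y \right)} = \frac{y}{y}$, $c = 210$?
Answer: $21400$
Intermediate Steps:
$Y{\left(y \right)} = 1$
$Y{\left(c \right)} - -21399 = 1 - -21399 = 1 + 21399 = 21400$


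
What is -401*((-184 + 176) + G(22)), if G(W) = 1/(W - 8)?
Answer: 44511/14 ≈ 3179.4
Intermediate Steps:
G(W) = 1/(-8 + W)
-401*((-184 + 176) + G(22)) = -401*((-184 + 176) + 1/(-8 + 22)) = -401*(-8 + 1/14) = -401*(-111/14) = 44511/14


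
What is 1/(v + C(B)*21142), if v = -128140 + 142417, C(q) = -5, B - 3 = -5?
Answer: -1/91433 ≈ -1.0937e-5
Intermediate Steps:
B = -2 (B = 3 - 5 = -2)
v = 14277
1/(v + C(B)*21142) = 1/(14277 - 5*21142) = 1/(14277 - 105710) = 1/(-91433) = -1/91433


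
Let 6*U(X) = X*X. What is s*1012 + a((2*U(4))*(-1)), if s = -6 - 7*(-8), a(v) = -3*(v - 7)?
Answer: 50637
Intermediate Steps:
U(X) = X²/6 (U(X) = (X*X)/6 = X²/6)
a(v) = 21 - 3*v (a(v) = -3*(-7 + v) = 21 - 3*v)
s = 50 (s = -6 + 56 = 50)
s*1012 + a((2*U(4))*(-1)) = 50*1012 + (21 - 3*2*((⅙)*4²)*(-1)) = 50600 + (21 - 3*2*((⅙)*16)*(-1)) = 50600 + (21 - 3*2*(8/3)*(-1)) = 50600 + (21 - 16*(-1)) = 50600 + (21 - 3*(-16/3)) = 50600 + (21 + 16) = 50600 + 37 = 50637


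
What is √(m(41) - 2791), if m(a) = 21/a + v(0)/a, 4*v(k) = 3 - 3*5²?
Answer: 2*I*√1172887/41 ≈ 52.829*I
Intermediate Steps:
v(k) = -18 (v(k) = (3 - 3*5²)/4 = (3 - 3*25)/4 = (3 - 75)/4 = (¼)*(-72) = -18)
m(a) = 3/a (m(a) = 21/a - 18/a = 3/a)
√(m(41) - 2791) = √(3/41 - 2791) = √(-114428/41) = 2*I*√1172887/41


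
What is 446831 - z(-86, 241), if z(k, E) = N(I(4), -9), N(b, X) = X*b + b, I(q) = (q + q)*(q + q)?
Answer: 447343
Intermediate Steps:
I(q) = 4*q² (I(q) = (2*q)*(2*q) = 4*q²)
N(b, X) = b + X*b
z(k, E) = -512 (z(k, E) = (4*4²)*(1 - 9) = (4*16)*(-8) = 64*(-8) = -512)
446831 - z(-86, 241) = 446831 - 1*(-512) = 446831 + 512 = 447343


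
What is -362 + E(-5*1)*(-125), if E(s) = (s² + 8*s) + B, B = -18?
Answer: 3763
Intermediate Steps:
E(s) = -18 + s² + 8*s (E(s) = (s² + 8*s) - 18 = -18 + s² + 8*s)
-362 + E(-5*1)*(-125) = -362 + (-18 + (-5*1)² + 8*(-5*1))*(-125) = -362 + (-18 + (-5)² + 8*(-5))*(-125) = -362 + (-18 + 25 - 40)*(-125) = -362 - 33*(-125) = -362 + 4125 = 3763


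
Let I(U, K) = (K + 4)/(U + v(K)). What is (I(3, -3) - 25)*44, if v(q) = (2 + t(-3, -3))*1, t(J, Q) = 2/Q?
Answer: -14168/13 ≈ -1089.8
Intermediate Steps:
v(q) = 4/3 (v(q) = (2 + 2/(-3))*1 = (2 + 2*(-1/3))*1 = (2 - 2/3)*1 = (4/3)*1 = 4/3)
I(U, K) = (4 + K)/(4/3 + U) (I(U, K) = (K + 4)/(U + 4/3) = (4 + K)/(4/3 + U))
(I(3, -3) - 25)*44 = (3*(4 - 3)/(4 + 3*3) - 25)*44 = (3*1/(4 + 9) - 25)*44 = (3*1/13 - 25)*44 = (3*(1/13)*1 - 25)*44 = (3/13 - 25)*44 = -322/13*44 = -14168/13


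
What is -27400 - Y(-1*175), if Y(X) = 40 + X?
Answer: -27265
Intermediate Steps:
-27400 - Y(-1*175) = -27400 - (40 - 1*175) = -27400 - (40 - 175) = -27400 - 1*(-135) = -27400 + 135 = -27265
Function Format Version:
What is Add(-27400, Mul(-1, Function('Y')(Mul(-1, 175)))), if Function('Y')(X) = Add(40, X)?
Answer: -27265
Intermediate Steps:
Add(-27400, Mul(-1, Function('Y')(Mul(-1, 175)))) = Add(-27400, Mul(-1, Add(40, Mul(-1, 175)))) = Add(-27400, Mul(-1, Add(40, -175))) = Add(-27400, Mul(-1, -135)) = Add(-27400, 135) = -27265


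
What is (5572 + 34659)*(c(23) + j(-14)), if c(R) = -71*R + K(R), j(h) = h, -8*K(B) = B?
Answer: -531008969/8 ≈ -6.6376e+7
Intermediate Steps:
K(B) = -B/8
c(R) = -569*R/8 (c(R) = -71*R - R/8 = -569*R/8)
(5572 + 34659)*(c(23) + j(-14)) = (5572 + 34659)*(-569/8*23 - 14) = 40231*(-13087/8 - 14) = 40231*(-13199/8) = -531008969/8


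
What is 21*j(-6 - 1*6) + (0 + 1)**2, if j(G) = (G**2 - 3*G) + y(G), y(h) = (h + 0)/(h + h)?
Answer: 7583/2 ≈ 3791.5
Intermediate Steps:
y(h) = 1/2 (y(h) = h/((2*h)) = h*(1/(2*h)) = 1/2)
j(G) = 1/2 + G**2 - 3*G (j(G) = (G**2 - 3*G) + 1/2 = 1/2 + G**2 - 3*G)
21*j(-6 - 1*6) + (0 + 1)**2 = 21*(1/2 + (-6 - 1*6)**2 - 3*(-6 - 1*6)) + (0 + 1)**2 = 21*(1/2 + (-6 - 6)**2 - 3*(-6 - 6)) + 1**2 = 21*(1/2 + (-12)**2 - 3*(-12)) + 1 = 21*(1/2 + 144 + 36) + 1 = 21*(361/2) + 1 = 7581/2 + 1 = 7583/2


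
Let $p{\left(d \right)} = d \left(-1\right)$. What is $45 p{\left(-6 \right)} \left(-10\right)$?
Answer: $-2700$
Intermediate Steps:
$p{\left(d \right)} = - d$
$45 p{\left(-6 \right)} \left(-10\right) = 45 \left(\left(-1\right) \left(-6\right)\right) \left(-10\right) = 45 \cdot 6 \left(-10\right) = 270 \left(-10\right) = -2700$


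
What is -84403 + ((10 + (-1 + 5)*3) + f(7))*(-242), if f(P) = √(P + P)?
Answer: -89727 - 242*√14 ≈ -90633.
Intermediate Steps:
f(P) = √2*√P (f(P) = √(2*P) = √2*√P)
-84403 + ((10 + (-1 + 5)*3) + f(7))*(-242) = -84403 + ((10 + (-1 + 5)*3) + √2*√7)*(-242) = -84403 + ((10 + 4*3) + √14)*(-242) = -84403 + ((10 + 12) + √14)*(-242) = -84403 + (22 + √14)*(-242) = -84403 + (-5324 - 242*√14) = -89727 - 242*√14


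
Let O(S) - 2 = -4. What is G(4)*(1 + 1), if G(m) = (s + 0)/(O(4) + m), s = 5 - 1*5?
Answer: 0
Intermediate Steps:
s = 0 (s = 5 - 5 = 0)
O(S) = -2 (O(S) = 2 - 4 = -2)
G(m) = 0 (G(m) = (0 + 0)/(-2 + m) = 0/(-2 + m) = 0)
G(4)*(1 + 1) = 0*(1 + 1) = 0*2 = 0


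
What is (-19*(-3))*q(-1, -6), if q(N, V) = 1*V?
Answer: -342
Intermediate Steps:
q(N, V) = V
(-19*(-3))*q(-1, -6) = -19*(-3)*(-6) = 57*(-6) = -342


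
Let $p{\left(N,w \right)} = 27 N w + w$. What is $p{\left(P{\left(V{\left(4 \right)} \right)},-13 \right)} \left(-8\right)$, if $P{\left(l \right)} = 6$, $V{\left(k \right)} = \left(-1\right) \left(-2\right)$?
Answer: $16952$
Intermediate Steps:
$V{\left(k \right)} = 2$
$p{\left(N,w \right)} = w + 27 N w$ ($p{\left(N,w \right)} = 27 N w + w = w + 27 N w$)
$p{\left(P{\left(V{\left(4 \right)} \right)},-13 \right)} \left(-8\right) = - 13 \left(1 + 27 \cdot 6\right) \left(-8\right) = - 13 \left(1 + 162\right) \left(-8\right) = \left(-13\right) 163 \left(-8\right) = \left(-2119\right) \left(-8\right) = 16952$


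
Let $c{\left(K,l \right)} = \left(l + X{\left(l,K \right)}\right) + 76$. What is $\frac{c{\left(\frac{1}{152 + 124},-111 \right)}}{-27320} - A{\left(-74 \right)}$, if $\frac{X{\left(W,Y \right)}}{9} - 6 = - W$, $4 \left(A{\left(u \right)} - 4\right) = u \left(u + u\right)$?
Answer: $- \frac{37456229}{13660} \approx -2742.0$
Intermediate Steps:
$A{\left(u \right)} = 4 + \frac{u^{2}}{2}$ ($A{\left(u \right)} = 4 + \frac{u \left(u + u\right)}{4} = 4 + \frac{u 2 u}{4} = 4 + \frac{2 u^{2}}{4} = 4 + \frac{u^{2}}{2}$)
$X{\left(W,Y \right)} = 54 - 9 W$ ($X{\left(W,Y \right)} = 54 + 9 \left(- W\right) = 54 - 9 W$)
$c{\left(K,l \right)} = 130 - 8 l$ ($c{\left(K,l \right)} = \left(l - \left(-54 + 9 l\right)\right) + 76 = \left(54 - 8 l\right) + 76 = 130 - 8 l$)
$\frac{c{\left(\frac{1}{152 + 124},-111 \right)}}{-27320} - A{\left(-74 \right)} = \frac{130 - -888}{-27320} - \left(4 + \frac{\left(-74\right)^{2}}{2}\right) = \left(130 + 888\right) \left(- \frac{1}{27320}\right) - \left(4 + \frac{1}{2} \cdot 5476\right) = 1018 \left(- \frac{1}{27320}\right) - \left(4 + 2738\right) = - \frac{509}{13660} - 2742 = - \frac{37456229}{13660}$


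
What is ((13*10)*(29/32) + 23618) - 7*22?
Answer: 377309/16 ≈ 23582.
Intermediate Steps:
((13*10)*(29/32) + 23618) - 7*22 = (130*(29*(1/32)) + 23618) - 154 = (130*(29/32) + 23618) - 154 = (1885/16 + 23618) - 154 = 379773/16 - 154 = 377309/16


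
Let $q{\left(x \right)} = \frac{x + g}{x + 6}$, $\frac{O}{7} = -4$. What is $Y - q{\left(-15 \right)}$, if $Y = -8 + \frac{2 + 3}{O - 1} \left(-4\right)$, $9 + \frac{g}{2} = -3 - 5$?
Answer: $- \frac{3329}{261} \approx -12.755$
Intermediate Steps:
$g = -34$ ($g = -18 + 2 \left(-3 - 5\right) = -18 + 2 \left(-8\right) = -18 - 16 = -34$)
$O = -28$ ($O = 7 \left(-4\right) = -28$)
$q{\left(x \right)} = \frac{-34 + x}{6 + x}$ ($q{\left(x \right)} = \frac{x - 34}{x + 6} = \frac{-34 + x}{6 + x}$)
$Y = - \frac{212}{29}$ ($Y = -8 + \frac{2 + 3}{-28 - 1} \left(-4\right) = -8 + \frac{5}{-29} \left(-4\right) = -8 + 5 \left(- \frac{1}{29}\right) \left(-4\right) = -8 - - \frac{20}{29} = -8 + \frac{20}{29} = - \frac{212}{29} \approx -7.3103$)
$Y - q{\left(-15 \right)} = - \frac{212}{29} - \frac{-34 - 15}{6 - 15} = - \frac{212}{29} - \frac{1}{-9} \left(-49\right) = - \frac{212}{29} - \left(- \frac{1}{9}\right) \left(-49\right) = - \frac{212}{29} - \frac{49}{9} = - \frac{3329}{261}$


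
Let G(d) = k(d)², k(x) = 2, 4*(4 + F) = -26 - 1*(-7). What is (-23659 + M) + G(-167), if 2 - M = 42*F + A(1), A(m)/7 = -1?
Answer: -46557/2 ≈ -23279.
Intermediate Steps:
F = -35/4 (F = -4 + (-26 - 1*(-7))/4 = -4 + (-26 + 7)/4 = -4 + (¼)*(-19) = -4 - 19/4 = -35/4 ≈ -8.7500)
A(m) = -7 (A(m) = 7*(-1) = -7)
G(d) = 4 (G(d) = 2² = 4)
M = 753/2 (M = 2 - (42*(-35/4) - 7) = 2 - (-735/2 - 7) = 2 - 1*(-749/2) = 2 + 749/2 = 753/2 ≈ 376.50)
(-23659 + M) + G(-167) = (-23659 + 753/2) + 4 = -46565/2 + 4 = -46557/2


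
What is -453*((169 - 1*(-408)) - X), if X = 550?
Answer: -12231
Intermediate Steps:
-453*((169 - 1*(-408)) - X) = -453*((169 - 1*(-408)) - 1*550) = -453*((169 + 408) - 550) = -453*(577 - 550) = -453*27 = -12231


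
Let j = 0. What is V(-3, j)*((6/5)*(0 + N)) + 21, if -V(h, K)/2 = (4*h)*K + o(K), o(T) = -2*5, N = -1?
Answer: -3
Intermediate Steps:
o(T) = -10
V(h, K) = 20 - 8*K*h (V(h, K) = -2*((4*h)*K - 10) = -2*(4*K*h - 10) = -2*(-10 + 4*K*h) = 20 - 8*K*h)
V(-3, j)*((6/5)*(0 + N)) + 21 = (20 - 8*0*(-3))*((6/5)*(0 - 1)) + 21 = (20 + 0)*((6*(⅕))*(-1)) + 21 = 20*((6/5)*(-1)) + 21 = 20*(-6/5) + 21 = -24 + 21 = -3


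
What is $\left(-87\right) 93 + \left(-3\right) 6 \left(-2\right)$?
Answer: $-8055$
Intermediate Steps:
$\left(-87\right) 93 + \left(-3\right) 6 \left(-2\right) = -8091 - -36 = -8091 + 36 = -8055$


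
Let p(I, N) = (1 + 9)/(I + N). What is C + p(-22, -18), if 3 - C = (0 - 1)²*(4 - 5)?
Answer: 15/4 ≈ 3.7500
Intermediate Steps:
p(I, N) = 10/(I + N)
C = 4 (C = 3 - (0 - 1)²*(4 - 5) = 3 - (-1)²*(-1) = 3 - (-1) = 3 - 1*(-1) = 3 + 1 = 4)
C + p(-22, -18) = 4 + 10/(-22 - 18) = 4 + 10/(-40) = 4 + 10*(-1/40) = 4 - ¼ = 15/4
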